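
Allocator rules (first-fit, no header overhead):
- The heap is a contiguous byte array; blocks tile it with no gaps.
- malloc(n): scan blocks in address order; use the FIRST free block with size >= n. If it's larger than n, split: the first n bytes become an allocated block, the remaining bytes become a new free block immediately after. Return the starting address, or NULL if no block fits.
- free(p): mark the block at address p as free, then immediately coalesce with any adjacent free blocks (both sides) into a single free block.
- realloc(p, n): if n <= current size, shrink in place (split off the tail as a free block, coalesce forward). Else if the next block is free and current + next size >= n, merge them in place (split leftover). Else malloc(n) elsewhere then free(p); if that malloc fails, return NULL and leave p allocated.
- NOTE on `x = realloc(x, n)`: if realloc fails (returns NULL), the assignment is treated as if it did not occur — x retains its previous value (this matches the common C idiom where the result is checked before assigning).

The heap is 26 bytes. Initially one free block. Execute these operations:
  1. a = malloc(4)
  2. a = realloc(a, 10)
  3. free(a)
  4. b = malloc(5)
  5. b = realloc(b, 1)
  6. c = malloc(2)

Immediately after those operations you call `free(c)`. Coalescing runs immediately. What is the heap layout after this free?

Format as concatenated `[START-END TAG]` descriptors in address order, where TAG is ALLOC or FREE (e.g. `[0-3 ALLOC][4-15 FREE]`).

Op 1: a = malloc(4) -> a = 0; heap: [0-3 ALLOC][4-25 FREE]
Op 2: a = realloc(a, 10) -> a = 0; heap: [0-9 ALLOC][10-25 FREE]
Op 3: free(a) -> (freed a); heap: [0-25 FREE]
Op 4: b = malloc(5) -> b = 0; heap: [0-4 ALLOC][5-25 FREE]
Op 5: b = realloc(b, 1) -> b = 0; heap: [0-0 ALLOC][1-25 FREE]
Op 6: c = malloc(2) -> c = 1; heap: [0-0 ALLOC][1-2 ALLOC][3-25 FREE]
free(c): c = 1 -> block [1-2 ALLOC]; mark free, coalesce with adjacent free neighbors -> [0-0 ALLOC][1-25 FREE]

Answer: [0-0 ALLOC][1-25 FREE]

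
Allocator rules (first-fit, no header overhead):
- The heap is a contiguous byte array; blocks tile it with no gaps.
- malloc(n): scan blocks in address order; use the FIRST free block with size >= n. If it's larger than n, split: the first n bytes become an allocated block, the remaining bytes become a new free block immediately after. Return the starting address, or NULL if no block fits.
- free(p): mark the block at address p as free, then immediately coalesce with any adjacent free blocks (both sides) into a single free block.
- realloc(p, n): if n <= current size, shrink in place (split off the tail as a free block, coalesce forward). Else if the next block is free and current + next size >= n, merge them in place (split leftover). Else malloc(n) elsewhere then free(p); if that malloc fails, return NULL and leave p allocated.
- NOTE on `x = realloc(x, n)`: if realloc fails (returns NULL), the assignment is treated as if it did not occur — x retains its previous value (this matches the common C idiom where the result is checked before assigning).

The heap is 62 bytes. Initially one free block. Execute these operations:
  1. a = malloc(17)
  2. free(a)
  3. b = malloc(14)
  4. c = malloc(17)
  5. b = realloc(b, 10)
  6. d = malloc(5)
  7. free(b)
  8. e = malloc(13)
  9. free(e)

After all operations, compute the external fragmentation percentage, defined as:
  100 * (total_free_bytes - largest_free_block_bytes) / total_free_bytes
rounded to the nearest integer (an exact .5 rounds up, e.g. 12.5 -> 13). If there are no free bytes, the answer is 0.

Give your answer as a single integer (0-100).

Answer: 35

Derivation:
Op 1: a = malloc(17) -> a = 0; heap: [0-16 ALLOC][17-61 FREE]
Op 2: free(a) -> (freed a); heap: [0-61 FREE]
Op 3: b = malloc(14) -> b = 0; heap: [0-13 ALLOC][14-61 FREE]
Op 4: c = malloc(17) -> c = 14; heap: [0-13 ALLOC][14-30 ALLOC][31-61 FREE]
Op 5: b = realloc(b, 10) -> b = 0; heap: [0-9 ALLOC][10-13 FREE][14-30 ALLOC][31-61 FREE]
Op 6: d = malloc(5) -> d = 31; heap: [0-9 ALLOC][10-13 FREE][14-30 ALLOC][31-35 ALLOC][36-61 FREE]
Op 7: free(b) -> (freed b); heap: [0-13 FREE][14-30 ALLOC][31-35 ALLOC][36-61 FREE]
Op 8: e = malloc(13) -> e = 0; heap: [0-12 ALLOC][13-13 FREE][14-30 ALLOC][31-35 ALLOC][36-61 FREE]
Op 9: free(e) -> (freed e); heap: [0-13 FREE][14-30 ALLOC][31-35 ALLOC][36-61 FREE]
Free blocks: [14 26] total_free=40 largest=26 -> 100*(40-26)/40 = 1400/40 = 35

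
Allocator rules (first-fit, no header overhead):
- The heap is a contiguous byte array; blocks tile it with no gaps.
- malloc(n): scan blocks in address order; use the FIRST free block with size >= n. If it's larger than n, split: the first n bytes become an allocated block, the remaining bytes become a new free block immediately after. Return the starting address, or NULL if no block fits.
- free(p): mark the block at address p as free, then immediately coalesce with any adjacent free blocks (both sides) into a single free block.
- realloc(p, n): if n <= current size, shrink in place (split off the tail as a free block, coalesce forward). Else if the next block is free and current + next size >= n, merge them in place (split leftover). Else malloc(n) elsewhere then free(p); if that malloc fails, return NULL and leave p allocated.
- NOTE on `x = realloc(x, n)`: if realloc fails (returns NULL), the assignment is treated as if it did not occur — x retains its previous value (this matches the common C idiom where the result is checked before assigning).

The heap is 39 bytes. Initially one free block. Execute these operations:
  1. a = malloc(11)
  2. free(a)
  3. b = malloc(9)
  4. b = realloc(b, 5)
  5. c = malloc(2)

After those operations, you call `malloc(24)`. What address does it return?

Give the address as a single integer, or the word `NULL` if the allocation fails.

Answer: 7

Derivation:
Op 1: a = malloc(11) -> a = 0; heap: [0-10 ALLOC][11-38 FREE]
Op 2: free(a) -> (freed a); heap: [0-38 FREE]
Op 3: b = malloc(9) -> b = 0; heap: [0-8 ALLOC][9-38 FREE]
Op 4: b = realloc(b, 5) -> b = 0; heap: [0-4 ALLOC][5-38 FREE]
Op 5: c = malloc(2) -> c = 5; heap: [0-4 ALLOC][5-6 ALLOC][7-38 FREE]
malloc(24): first-fit scan over [0-4 ALLOC][5-6 ALLOC][7-38 FREE] -> 7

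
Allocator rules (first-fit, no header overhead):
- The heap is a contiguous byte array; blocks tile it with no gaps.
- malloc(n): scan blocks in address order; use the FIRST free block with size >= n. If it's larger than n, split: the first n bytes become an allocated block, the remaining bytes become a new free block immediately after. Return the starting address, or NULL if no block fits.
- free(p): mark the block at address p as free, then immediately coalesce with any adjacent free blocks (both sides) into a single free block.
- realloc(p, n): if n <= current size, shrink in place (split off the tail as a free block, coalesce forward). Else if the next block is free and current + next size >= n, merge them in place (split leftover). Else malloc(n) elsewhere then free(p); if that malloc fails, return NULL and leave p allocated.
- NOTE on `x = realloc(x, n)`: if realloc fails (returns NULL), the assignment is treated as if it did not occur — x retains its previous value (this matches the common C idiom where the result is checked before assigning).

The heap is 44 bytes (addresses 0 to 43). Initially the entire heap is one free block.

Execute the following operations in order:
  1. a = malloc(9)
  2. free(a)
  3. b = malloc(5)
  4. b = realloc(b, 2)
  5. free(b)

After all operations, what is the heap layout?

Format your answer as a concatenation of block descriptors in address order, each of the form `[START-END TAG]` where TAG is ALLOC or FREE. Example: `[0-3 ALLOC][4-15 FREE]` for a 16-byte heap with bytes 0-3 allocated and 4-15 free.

Answer: [0-43 FREE]

Derivation:
Op 1: a = malloc(9) -> a = 0; heap: [0-8 ALLOC][9-43 FREE]
Op 2: free(a) -> (freed a); heap: [0-43 FREE]
Op 3: b = malloc(5) -> b = 0; heap: [0-4 ALLOC][5-43 FREE]
Op 4: b = realloc(b, 2) -> b = 0; heap: [0-1 ALLOC][2-43 FREE]
Op 5: free(b) -> (freed b); heap: [0-43 FREE]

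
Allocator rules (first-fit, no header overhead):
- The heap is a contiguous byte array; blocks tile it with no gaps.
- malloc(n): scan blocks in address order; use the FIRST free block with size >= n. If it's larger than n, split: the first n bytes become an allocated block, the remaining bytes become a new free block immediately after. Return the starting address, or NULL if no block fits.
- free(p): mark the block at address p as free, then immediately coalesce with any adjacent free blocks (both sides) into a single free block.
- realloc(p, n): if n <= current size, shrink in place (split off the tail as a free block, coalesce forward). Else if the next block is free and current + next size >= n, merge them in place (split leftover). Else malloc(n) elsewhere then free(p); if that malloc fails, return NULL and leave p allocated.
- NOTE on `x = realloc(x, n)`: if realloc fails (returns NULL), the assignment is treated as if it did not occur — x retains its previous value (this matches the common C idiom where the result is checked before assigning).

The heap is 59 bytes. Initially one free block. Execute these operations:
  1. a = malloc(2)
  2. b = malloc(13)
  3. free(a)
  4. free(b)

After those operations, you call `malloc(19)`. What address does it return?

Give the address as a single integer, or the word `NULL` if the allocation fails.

Answer: 0

Derivation:
Op 1: a = malloc(2) -> a = 0; heap: [0-1 ALLOC][2-58 FREE]
Op 2: b = malloc(13) -> b = 2; heap: [0-1 ALLOC][2-14 ALLOC][15-58 FREE]
Op 3: free(a) -> (freed a); heap: [0-1 FREE][2-14 ALLOC][15-58 FREE]
Op 4: free(b) -> (freed b); heap: [0-58 FREE]
malloc(19): first-fit scan over [0-58 FREE] -> 0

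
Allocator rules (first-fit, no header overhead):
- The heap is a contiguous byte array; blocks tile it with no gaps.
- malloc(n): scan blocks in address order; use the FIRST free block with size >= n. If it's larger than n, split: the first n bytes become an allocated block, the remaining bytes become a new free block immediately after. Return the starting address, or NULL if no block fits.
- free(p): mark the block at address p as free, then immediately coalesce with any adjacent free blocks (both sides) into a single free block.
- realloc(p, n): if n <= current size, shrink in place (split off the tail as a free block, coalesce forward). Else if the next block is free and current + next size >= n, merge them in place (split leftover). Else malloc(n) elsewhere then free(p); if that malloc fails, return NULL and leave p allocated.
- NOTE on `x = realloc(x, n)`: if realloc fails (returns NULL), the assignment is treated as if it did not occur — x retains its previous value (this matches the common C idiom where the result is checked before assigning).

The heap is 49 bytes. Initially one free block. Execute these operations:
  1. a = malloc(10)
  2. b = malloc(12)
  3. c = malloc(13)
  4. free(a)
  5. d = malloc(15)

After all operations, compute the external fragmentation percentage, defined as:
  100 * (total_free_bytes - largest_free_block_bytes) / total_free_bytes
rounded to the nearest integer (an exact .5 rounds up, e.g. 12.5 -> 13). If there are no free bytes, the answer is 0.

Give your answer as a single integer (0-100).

Op 1: a = malloc(10) -> a = 0; heap: [0-9 ALLOC][10-48 FREE]
Op 2: b = malloc(12) -> b = 10; heap: [0-9 ALLOC][10-21 ALLOC][22-48 FREE]
Op 3: c = malloc(13) -> c = 22; heap: [0-9 ALLOC][10-21 ALLOC][22-34 ALLOC][35-48 FREE]
Op 4: free(a) -> (freed a); heap: [0-9 FREE][10-21 ALLOC][22-34 ALLOC][35-48 FREE]
Op 5: d = malloc(15) -> d = NULL; heap: [0-9 FREE][10-21 ALLOC][22-34 ALLOC][35-48 FREE]
Free blocks: [10 14] total_free=24 largest=14 -> 100*(24-14)/24 = 1000/24 ≈ 41.667 -> rounds to 42

Answer: 42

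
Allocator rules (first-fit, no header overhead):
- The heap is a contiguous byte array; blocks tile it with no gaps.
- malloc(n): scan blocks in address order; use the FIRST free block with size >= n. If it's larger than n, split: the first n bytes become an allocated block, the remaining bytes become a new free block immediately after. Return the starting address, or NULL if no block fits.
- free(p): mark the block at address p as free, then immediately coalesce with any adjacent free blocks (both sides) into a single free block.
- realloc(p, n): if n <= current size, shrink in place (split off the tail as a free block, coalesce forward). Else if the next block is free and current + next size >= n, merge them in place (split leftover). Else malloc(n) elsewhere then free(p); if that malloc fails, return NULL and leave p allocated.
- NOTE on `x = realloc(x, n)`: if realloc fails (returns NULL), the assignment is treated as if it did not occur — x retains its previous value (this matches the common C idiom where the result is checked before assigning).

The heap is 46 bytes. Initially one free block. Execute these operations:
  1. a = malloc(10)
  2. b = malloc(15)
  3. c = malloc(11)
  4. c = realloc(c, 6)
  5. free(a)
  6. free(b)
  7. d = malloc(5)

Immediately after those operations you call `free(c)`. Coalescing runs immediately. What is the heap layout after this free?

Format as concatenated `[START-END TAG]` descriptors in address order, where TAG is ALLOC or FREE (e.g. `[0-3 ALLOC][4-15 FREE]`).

Answer: [0-4 ALLOC][5-45 FREE]

Derivation:
Op 1: a = malloc(10) -> a = 0; heap: [0-9 ALLOC][10-45 FREE]
Op 2: b = malloc(15) -> b = 10; heap: [0-9 ALLOC][10-24 ALLOC][25-45 FREE]
Op 3: c = malloc(11) -> c = 25; heap: [0-9 ALLOC][10-24 ALLOC][25-35 ALLOC][36-45 FREE]
Op 4: c = realloc(c, 6) -> c = 25; heap: [0-9 ALLOC][10-24 ALLOC][25-30 ALLOC][31-45 FREE]
Op 5: free(a) -> (freed a); heap: [0-9 FREE][10-24 ALLOC][25-30 ALLOC][31-45 FREE]
Op 6: free(b) -> (freed b); heap: [0-24 FREE][25-30 ALLOC][31-45 FREE]
Op 7: d = malloc(5) -> d = 0; heap: [0-4 ALLOC][5-24 FREE][25-30 ALLOC][31-45 FREE]
free(c): c = 25 -> block [25-30 ALLOC]; mark free, coalesce with adjacent free neighbors -> [0-4 ALLOC][5-45 FREE]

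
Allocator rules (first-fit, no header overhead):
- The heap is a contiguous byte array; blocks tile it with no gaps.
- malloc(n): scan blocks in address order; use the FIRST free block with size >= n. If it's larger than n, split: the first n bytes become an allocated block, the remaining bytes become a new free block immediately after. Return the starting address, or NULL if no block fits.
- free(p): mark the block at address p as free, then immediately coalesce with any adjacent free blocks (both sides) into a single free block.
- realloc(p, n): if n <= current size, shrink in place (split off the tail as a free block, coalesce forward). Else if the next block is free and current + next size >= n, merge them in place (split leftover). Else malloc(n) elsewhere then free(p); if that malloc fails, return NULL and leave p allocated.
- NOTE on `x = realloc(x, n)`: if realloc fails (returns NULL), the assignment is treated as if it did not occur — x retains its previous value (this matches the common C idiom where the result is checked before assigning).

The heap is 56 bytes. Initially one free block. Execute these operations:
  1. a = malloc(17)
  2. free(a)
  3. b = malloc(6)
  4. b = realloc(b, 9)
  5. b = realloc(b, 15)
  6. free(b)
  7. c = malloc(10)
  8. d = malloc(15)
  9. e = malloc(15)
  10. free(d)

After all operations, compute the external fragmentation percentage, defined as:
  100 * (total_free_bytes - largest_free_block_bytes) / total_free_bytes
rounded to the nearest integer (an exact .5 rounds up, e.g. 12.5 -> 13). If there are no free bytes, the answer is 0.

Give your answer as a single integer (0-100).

Answer: 48

Derivation:
Op 1: a = malloc(17) -> a = 0; heap: [0-16 ALLOC][17-55 FREE]
Op 2: free(a) -> (freed a); heap: [0-55 FREE]
Op 3: b = malloc(6) -> b = 0; heap: [0-5 ALLOC][6-55 FREE]
Op 4: b = realloc(b, 9) -> b = 0; heap: [0-8 ALLOC][9-55 FREE]
Op 5: b = realloc(b, 15) -> b = 0; heap: [0-14 ALLOC][15-55 FREE]
Op 6: free(b) -> (freed b); heap: [0-55 FREE]
Op 7: c = malloc(10) -> c = 0; heap: [0-9 ALLOC][10-55 FREE]
Op 8: d = malloc(15) -> d = 10; heap: [0-9 ALLOC][10-24 ALLOC][25-55 FREE]
Op 9: e = malloc(15) -> e = 25; heap: [0-9 ALLOC][10-24 ALLOC][25-39 ALLOC][40-55 FREE]
Op 10: free(d) -> (freed d); heap: [0-9 ALLOC][10-24 FREE][25-39 ALLOC][40-55 FREE]
Free blocks: [15 16] total_free=31 largest=16 -> 100*(31-16)/31 = 1500/31 ≈ 48.387 -> rounds to 48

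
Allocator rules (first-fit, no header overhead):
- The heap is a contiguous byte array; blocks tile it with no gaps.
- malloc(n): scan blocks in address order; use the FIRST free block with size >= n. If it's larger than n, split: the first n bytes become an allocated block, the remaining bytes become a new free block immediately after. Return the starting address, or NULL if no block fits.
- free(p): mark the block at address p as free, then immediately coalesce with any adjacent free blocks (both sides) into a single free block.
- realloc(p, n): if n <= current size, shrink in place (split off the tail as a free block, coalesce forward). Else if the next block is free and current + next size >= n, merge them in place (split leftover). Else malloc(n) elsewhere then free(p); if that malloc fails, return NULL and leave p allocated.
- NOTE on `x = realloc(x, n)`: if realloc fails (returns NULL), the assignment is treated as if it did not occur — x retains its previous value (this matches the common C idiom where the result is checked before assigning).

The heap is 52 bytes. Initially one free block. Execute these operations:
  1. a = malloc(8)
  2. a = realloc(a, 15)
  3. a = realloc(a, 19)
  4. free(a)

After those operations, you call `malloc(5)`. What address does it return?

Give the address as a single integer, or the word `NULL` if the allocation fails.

Op 1: a = malloc(8) -> a = 0; heap: [0-7 ALLOC][8-51 FREE]
Op 2: a = realloc(a, 15) -> a = 0; heap: [0-14 ALLOC][15-51 FREE]
Op 3: a = realloc(a, 19) -> a = 0; heap: [0-18 ALLOC][19-51 FREE]
Op 4: free(a) -> (freed a); heap: [0-51 FREE]
malloc(5): first-fit scan over [0-51 FREE] -> 0

Answer: 0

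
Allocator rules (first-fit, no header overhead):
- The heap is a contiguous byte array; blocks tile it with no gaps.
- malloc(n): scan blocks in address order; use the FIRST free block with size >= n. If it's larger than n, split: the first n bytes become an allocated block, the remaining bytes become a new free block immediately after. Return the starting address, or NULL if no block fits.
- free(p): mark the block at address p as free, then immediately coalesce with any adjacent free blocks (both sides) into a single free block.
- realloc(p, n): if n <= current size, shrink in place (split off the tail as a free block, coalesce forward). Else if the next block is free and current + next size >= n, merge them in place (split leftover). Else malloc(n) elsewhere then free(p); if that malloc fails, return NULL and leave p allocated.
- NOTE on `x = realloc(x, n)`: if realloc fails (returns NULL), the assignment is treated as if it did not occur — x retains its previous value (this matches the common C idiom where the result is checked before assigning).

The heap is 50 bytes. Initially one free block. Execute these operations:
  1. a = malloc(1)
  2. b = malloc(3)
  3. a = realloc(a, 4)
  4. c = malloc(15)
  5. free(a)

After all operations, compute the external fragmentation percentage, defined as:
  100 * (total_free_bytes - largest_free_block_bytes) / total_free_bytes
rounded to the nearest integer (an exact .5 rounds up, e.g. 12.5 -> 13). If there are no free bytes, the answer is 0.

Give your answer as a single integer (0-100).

Answer: 16

Derivation:
Op 1: a = malloc(1) -> a = 0; heap: [0-0 ALLOC][1-49 FREE]
Op 2: b = malloc(3) -> b = 1; heap: [0-0 ALLOC][1-3 ALLOC][4-49 FREE]
Op 3: a = realloc(a, 4) -> a = 4; heap: [0-0 FREE][1-3 ALLOC][4-7 ALLOC][8-49 FREE]
Op 4: c = malloc(15) -> c = 8; heap: [0-0 FREE][1-3 ALLOC][4-7 ALLOC][8-22 ALLOC][23-49 FREE]
Op 5: free(a) -> (freed a); heap: [0-0 FREE][1-3 ALLOC][4-7 FREE][8-22 ALLOC][23-49 FREE]
Free blocks: [1 4 27] total_free=32 largest=27 -> 100*(32-27)/32 = 500/32 = 15.625 -> rounds to 16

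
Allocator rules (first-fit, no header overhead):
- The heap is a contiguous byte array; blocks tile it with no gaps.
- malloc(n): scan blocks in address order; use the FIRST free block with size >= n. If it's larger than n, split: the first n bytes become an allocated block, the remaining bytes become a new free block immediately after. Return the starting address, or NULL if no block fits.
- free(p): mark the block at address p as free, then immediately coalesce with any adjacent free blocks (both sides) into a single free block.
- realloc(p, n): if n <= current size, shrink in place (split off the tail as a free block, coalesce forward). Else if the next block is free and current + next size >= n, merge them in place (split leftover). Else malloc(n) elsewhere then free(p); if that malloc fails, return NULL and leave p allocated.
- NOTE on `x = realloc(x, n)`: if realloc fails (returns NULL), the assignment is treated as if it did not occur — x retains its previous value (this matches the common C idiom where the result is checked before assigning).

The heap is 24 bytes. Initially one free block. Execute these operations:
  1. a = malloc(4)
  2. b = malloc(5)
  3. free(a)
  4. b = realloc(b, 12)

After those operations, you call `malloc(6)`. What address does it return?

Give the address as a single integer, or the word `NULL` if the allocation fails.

Op 1: a = malloc(4) -> a = 0; heap: [0-3 ALLOC][4-23 FREE]
Op 2: b = malloc(5) -> b = 4; heap: [0-3 ALLOC][4-8 ALLOC][9-23 FREE]
Op 3: free(a) -> (freed a); heap: [0-3 FREE][4-8 ALLOC][9-23 FREE]
Op 4: b = realloc(b, 12) -> b = 4; heap: [0-3 FREE][4-15 ALLOC][16-23 FREE]
malloc(6): first-fit scan over [0-3 FREE][4-15 ALLOC][16-23 FREE] -> 16

Answer: 16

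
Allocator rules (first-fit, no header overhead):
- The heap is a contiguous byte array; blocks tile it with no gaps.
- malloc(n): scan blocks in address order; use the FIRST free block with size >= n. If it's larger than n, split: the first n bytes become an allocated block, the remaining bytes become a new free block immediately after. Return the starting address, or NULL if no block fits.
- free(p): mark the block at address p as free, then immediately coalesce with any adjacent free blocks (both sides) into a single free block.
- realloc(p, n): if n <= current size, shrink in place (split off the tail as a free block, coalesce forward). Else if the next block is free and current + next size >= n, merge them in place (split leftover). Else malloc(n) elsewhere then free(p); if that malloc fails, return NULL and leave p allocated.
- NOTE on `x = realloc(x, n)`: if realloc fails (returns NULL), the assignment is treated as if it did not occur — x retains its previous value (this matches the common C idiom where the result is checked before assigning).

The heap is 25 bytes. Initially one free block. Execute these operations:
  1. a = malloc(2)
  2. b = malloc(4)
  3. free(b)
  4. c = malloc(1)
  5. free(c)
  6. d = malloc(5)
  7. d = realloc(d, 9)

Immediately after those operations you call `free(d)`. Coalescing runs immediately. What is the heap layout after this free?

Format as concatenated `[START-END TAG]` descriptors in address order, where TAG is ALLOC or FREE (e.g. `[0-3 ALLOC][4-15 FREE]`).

Op 1: a = malloc(2) -> a = 0; heap: [0-1 ALLOC][2-24 FREE]
Op 2: b = malloc(4) -> b = 2; heap: [0-1 ALLOC][2-5 ALLOC][6-24 FREE]
Op 3: free(b) -> (freed b); heap: [0-1 ALLOC][2-24 FREE]
Op 4: c = malloc(1) -> c = 2; heap: [0-1 ALLOC][2-2 ALLOC][3-24 FREE]
Op 5: free(c) -> (freed c); heap: [0-1 ALLOC][2-24 FREE]
Op 6: d = malloc(5) -> d = 2; heap: [0-1 ALLOC][2-6 ALLOC][7-24 FREE]
Op 7: d = realloc(d, 9) -> d = 2; heap: [0-1 ALLOC][2-10 ALLOC][11-24 FREE]
free(d): d = 2 -> block [2-10 ALLOC]; mark free, coalesce with adjacent free neighbors -> [0-1 ALLOC][2-24 FREE]

Answer: [0-1 ALLOC][2-24 FREE]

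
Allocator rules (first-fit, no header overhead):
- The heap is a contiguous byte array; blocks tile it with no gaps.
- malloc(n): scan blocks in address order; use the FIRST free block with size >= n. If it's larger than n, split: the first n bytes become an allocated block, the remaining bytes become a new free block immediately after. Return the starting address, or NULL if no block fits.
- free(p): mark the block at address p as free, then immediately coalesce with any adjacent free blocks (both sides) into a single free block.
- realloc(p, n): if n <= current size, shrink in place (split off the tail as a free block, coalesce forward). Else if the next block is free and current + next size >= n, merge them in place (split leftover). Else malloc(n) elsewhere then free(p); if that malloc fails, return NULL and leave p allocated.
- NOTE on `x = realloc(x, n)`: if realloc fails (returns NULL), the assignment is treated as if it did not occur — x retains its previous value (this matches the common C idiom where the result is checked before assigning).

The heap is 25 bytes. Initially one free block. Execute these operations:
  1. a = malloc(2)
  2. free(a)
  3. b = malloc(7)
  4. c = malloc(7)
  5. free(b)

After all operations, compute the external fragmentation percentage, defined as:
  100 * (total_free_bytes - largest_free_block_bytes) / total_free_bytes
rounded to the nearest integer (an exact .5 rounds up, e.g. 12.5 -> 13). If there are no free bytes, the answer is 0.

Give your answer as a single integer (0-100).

Op 1: a = malloc(2) -> a = 0; heap: [0-1 ALLOC][2-24 FREE]
Op 2: free(a) -> (freed a); heap: [0-24 FREE]
Op 3: b = malloc(7) -> b = 0; heap: [0-6 ALLOC][7-24 FREE]
Op 4: c = malloc(7) -> c = 7; heap: [0-6 ALLOC][7-13 ALLOC][14-24 FREE]
Op 5: free(b) -> (freed b); heap: [0-6 FREE][7-13 ALLOC][14-24 FREE]
Free blocks: [7 11] total_free=18 largest=11 -> 100*(18-11)/18 = 700/18 ≈ 38.889 -> rounds to 39

Answer: 39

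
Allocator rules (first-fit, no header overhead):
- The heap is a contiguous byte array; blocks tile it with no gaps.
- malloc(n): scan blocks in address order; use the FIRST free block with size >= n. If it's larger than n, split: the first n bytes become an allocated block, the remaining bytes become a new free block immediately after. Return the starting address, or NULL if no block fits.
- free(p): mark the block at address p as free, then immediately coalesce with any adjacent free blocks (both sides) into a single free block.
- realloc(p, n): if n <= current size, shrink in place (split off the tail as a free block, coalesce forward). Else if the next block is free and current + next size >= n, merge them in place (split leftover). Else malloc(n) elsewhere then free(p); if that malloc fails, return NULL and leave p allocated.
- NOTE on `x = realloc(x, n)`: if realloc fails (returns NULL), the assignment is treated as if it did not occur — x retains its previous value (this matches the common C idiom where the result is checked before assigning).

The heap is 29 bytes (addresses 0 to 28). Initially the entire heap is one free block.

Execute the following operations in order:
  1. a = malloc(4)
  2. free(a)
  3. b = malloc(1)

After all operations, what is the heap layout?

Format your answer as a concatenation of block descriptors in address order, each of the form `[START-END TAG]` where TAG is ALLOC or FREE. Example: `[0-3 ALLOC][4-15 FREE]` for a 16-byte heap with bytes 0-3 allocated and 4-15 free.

Answer: [0-0 ALLOC][1-28 FREE]

Derivation:
Op 1: a = malloc(4) -> a = 0; heap: [0-3 ALLOC][4-28 FREE]
Op 2: free(a) -> (freed a); heap: [0-28 FREE]
Op 3: b = malloc(1) -> b = 0; heap: [0-0 ALLOC][1-28 FREE]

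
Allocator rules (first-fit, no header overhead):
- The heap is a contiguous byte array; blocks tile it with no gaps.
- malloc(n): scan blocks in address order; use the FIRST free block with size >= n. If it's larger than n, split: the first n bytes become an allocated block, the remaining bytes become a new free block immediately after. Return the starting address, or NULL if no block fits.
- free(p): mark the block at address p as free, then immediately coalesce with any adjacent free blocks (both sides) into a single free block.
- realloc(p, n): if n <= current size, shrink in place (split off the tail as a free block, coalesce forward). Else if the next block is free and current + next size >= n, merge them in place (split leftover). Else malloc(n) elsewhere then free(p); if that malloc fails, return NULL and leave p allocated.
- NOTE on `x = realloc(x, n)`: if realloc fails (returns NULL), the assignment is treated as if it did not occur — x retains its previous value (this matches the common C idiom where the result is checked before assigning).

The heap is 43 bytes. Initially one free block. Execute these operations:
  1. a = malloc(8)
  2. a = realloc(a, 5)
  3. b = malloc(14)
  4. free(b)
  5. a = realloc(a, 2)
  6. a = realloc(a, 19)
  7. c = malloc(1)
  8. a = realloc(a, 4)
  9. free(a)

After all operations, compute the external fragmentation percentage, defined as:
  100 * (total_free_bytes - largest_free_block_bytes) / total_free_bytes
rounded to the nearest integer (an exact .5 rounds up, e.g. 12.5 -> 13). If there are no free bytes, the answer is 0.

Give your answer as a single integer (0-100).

Op 1: a = malloc(8) -> a = 0; heap: [0-7 ALLOC][8-42 FREE]
Op 2: a = realloc(a, 5) -> a = 0; heap: [0-4 ALLOC][5-42 FREE]
Op 3: b = malloc(14) -> b = 5; heap: [0-4 ALLOC][5-18 ALLOC][19-42 FREE]
Op 4: free(b) -> (freed b); heap: [0-4 ALLOC][5-42 FREE]
Op 5: a = realloc(a, 2) -> a = 0; heap: [0-1 ALLOC][2-42 FREE]
Op 6: a = realloc(a, 19) -> a = 0; heap: [0-18 ALLOC][19-42 FREE]
Op 7: c = malloc(1) -> c = 19; heap: [0-18 ALLOC][19-19 ALLOC][20-42 FREE]
Op 8: a = realloc(a, 4) -> a = 0; heap: [0-3 ALLOC][4-18 FREE][19-19 ALLOC][20-42 FREE]
Op 9: free(a) -> (freed a); heap: [0-18 FREE][19-19 ALLOC][20-42 FREE]
Free blocks: [19 23] total_free=42 largest=23 -> 100*(42-23)/42 = 1900/42 ≈ 45.238 -> rounds to 45

Answer: 45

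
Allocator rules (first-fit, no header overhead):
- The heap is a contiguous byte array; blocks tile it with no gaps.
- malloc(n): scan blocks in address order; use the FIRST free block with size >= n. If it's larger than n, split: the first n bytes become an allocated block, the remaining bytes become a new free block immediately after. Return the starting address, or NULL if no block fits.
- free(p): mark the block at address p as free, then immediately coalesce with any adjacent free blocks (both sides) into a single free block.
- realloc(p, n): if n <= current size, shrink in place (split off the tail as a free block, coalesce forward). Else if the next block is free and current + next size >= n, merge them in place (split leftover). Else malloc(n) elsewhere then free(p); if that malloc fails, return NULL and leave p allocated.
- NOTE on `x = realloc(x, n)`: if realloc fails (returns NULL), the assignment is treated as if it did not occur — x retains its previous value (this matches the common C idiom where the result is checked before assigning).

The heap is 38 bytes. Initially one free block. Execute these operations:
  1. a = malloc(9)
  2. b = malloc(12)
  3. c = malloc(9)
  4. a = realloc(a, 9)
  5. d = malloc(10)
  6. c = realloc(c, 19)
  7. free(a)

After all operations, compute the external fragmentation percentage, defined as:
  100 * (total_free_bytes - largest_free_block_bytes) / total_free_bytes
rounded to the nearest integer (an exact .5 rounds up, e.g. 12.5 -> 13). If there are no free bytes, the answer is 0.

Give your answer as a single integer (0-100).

Answer: 47

Derivation:
Op 1: a = malloc(9) -> a = 0; heap: [0-8 ALLOC][9-37 FREE]
Op 2: b = malloc(12) -> b = 9; heap: [0-8 ALLOC][9-20 ALLOC][21-37 FREE]
Op 3: c = malloc(9) -> c = 21; heap: [0-8 ALLOC][9-20 ALLOC][21-29 ALLOC][30-37 FREE]
Op 4: a = realloc(a, 9) -> a = 0; heap: [0-8 ALLOC][9-20 ALLOC][21-29 ALLOC][30-37 FREE]
Op 5: d = malloc(10) -> d = NULL; heap: [0-8 ALLOC][9-20 ALLOC][21-29 ALLOC][30-37 FREE]
Op 6: c = realloc(c, 19) -> NULL (c unchanged); heap: [0-8 ALLOC][9-20 ALLOC][21-29 ALLOC][30-37 FREE]
Op 7: free(a) -> (freed a); heap: [0-8 FREE][9-20 ALLOC][21-29 ALLOC][30-37 FREE]
Free blocks: [9 8] total_free=17 largest=9 -> 100*(17-9)/17 = 800/17 ≈ 47.059 -> rounds to 47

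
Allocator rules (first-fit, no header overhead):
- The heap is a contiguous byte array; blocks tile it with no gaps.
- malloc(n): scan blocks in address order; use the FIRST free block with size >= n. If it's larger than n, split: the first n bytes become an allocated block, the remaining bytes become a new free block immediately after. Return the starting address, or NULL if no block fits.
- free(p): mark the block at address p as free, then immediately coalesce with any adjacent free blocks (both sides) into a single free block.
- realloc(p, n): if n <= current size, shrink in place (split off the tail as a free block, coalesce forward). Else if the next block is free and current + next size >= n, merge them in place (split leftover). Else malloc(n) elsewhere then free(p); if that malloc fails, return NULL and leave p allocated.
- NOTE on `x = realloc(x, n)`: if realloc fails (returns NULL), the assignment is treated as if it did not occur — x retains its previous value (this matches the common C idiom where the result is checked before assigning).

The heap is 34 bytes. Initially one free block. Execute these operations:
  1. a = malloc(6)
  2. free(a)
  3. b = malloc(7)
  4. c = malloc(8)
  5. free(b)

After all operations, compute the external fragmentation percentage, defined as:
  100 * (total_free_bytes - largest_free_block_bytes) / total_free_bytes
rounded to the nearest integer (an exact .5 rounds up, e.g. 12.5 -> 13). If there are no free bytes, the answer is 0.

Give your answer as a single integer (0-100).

Op 1: a = malloc(6) -> a = 0; heap: [0-5 ALLOC][6-33 FREE]
Op 2: free(a) -> (freed a); heap: [0-33 FREE]
Op 3: b = malloc(7) -> b = 0; heap: [0-6 ALLOC][7-33 FREE]
Op 4: c = malloc(8) -> c = 7; heap: [0-6 ALLOC][7-14 ALLOC][15-33 FREE]
Op 5: free(b) -> (freed b); heap: [0-6 FREE][7-14 ALLOC][15-33 FREE]
Free blocks: [7 19] total_free=26 largest=19 -> 100*(26-19)/26 = 700/26 ≈ 26.923 -> rounds to 27

Answer: 27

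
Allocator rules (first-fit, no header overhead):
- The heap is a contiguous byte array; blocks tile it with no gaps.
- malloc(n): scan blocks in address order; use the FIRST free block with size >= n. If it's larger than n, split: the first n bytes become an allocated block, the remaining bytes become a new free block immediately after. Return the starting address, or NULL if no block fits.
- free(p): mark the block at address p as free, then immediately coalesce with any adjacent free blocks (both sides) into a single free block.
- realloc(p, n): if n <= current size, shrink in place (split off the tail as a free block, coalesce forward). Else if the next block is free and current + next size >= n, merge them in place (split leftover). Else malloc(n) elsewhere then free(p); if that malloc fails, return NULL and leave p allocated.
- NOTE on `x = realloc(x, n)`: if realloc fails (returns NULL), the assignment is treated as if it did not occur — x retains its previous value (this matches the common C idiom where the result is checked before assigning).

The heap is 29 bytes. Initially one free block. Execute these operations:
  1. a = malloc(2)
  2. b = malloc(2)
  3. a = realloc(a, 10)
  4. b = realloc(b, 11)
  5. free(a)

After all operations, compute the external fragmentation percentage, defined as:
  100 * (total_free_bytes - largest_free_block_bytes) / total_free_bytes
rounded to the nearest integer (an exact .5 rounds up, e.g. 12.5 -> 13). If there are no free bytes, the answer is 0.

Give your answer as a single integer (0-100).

Answer: 22

Derivation:
Op 1: a = malloc(2) -> a = 0; heap: [0-1 ALLOC][2-28 FREE]
Op 2: b = malloc(2) -> b = 2; heap: [0-1 ALLOC][2-3 ALLOC][4-28 FREE]
Op 3: a = realloc(a, 10) -> a = 4; heap: [0-1 FREE][2-3 ALLOC][4-13 ALLOC][14-28 FREE]
Op 4: b = realloc(b, 11) -> b = 14; heap: [0-3 FREE][4-13 ALLOC][14-24 ALLOC][25-28 FREE]
Op 5: free(a) -> (freed a); heap: [0-13 FREE][14-24 ALLOC][25-28 FREE]
Free blocks: [14 4] total_free=18 largest=14 -> 100*(18-14)/18 = 400/18 ≈ 22.222 -> rounds to 22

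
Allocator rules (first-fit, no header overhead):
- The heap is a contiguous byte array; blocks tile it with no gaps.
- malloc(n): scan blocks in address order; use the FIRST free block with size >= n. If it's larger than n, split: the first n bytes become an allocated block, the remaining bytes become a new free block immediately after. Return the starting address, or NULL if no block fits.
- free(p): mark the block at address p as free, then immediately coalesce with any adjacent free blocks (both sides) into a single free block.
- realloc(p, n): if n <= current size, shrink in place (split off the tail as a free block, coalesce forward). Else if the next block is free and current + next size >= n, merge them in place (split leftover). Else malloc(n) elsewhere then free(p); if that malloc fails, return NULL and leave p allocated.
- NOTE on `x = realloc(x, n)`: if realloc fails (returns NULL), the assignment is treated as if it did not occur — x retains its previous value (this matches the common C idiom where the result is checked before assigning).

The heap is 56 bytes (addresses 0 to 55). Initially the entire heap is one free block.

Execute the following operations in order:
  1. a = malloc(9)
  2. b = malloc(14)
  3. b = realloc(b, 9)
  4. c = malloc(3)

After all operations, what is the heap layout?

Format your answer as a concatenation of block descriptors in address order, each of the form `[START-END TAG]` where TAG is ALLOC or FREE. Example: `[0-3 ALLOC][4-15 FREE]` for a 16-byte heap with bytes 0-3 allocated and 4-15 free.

Op 1: a = malloc(9) -> a = 0; heap: [0-8 ALLOC][9-55 FREE]
Op 2: b = malloc(14) -> b = 9; heap: [0-8 ALLOC][9-22 ALLOC][23-55 FREE]
Op 3: b = realloc(b, 9) -> b = 9; heap: [0-8 ALLOC][9-17 ALLOC][18-55 FREE]
Op 4: c = malloc(3) -> c = 18; heap: [0-8 ALLOC][9-17 ALLOC][18-20 ALLOC][21-55 FREE]

Answer: [0-8 ALLOC][9-17 ALLOC][18-20 ALLOC][21-55 FREE]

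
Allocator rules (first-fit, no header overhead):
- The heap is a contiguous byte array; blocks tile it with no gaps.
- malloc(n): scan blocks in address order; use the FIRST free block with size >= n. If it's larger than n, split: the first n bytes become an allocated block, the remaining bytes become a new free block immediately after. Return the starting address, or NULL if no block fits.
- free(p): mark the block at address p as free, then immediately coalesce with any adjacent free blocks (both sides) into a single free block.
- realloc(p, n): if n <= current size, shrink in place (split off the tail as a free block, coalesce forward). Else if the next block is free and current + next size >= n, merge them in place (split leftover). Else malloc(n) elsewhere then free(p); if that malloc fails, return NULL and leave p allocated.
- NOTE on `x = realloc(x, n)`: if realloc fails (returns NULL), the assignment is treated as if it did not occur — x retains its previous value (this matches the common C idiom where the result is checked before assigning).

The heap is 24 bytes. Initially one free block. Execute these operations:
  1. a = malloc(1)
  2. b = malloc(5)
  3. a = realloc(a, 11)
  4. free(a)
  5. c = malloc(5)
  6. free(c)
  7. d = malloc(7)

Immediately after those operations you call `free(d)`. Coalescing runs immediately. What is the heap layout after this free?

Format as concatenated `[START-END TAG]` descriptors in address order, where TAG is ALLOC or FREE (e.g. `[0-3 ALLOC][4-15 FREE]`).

Op 1: a = malloc(1) -> a = 0; heap: [0-0 ALLOC][1-23 FREE]
Op 2: b = malloc(5) -> b = 1; heap: [0-0 ALLOC][1-5 ALLOC][6-23 FREE]
Op 3: a = realloc(a, 11) -> a = 6; heap: [0-0 FREE][1-5 ALLOC][6-16 ALLOC][17-23 FREE]
Op 4: free(a) -> (freed a); heap: [0-0 FREE][1-5 ALLOC][6-23 FREE]
Op 5: c = malloc(5) -> c = 6; heap: [0-0 FREE][1-5 ALLOC][6-10 ALLOC][11-23 FREE]
Op 6: free(c) -> (freed c); heap: [0-0 FREE][1-5 ALLOC][6-23 FREE]
Op 7: d = malloc(7) -> d = 6; heap: [0-0 FREE][1-5 ALLOC][6-12 ALLOC][13-23 FREE]
free(d): d = 6 -> block [6-12 ALLOC]; mark free, coalesce with adjacent free neighbors -> [0-0 FREE][1-5 ALLOC][6-23 FREE]

Answer: [0-0 FREE][1-5 ALLOC][6-23 FREE]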